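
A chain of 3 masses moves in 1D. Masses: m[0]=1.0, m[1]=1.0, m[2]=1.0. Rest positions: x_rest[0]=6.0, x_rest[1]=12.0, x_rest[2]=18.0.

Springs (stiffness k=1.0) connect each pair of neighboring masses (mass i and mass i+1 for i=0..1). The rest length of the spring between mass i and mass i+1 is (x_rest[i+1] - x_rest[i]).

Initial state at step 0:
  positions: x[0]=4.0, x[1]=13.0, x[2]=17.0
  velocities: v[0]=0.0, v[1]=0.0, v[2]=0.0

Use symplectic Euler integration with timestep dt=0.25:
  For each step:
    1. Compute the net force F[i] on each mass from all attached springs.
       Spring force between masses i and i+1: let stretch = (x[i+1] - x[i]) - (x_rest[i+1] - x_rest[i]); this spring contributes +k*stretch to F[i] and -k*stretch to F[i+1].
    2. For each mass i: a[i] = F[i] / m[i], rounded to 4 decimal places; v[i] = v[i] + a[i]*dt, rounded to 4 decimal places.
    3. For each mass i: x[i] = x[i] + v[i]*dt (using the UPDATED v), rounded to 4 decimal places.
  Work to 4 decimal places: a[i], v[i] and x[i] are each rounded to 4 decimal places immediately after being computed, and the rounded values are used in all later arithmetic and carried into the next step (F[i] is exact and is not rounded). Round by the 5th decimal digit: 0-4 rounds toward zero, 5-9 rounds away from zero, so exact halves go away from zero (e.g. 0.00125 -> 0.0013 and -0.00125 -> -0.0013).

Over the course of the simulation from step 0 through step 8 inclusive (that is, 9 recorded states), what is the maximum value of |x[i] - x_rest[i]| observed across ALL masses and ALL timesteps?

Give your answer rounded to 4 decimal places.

Step 0: x=[4.0000 13.0000 17.0000] v=[0.0000 0.0000 0.0000]
Step 1: x=[4.1875 12.6875 17.1250] v=[0.7500 -1.2500 0.5000]
Step 2: x=[4.5313 12.1211 17.3477] v=[1.3750 -2.2656 0.8906]
Step 3: x=[4.9744 11.4070 17.6187] v=[1.7725 -2.8564 1.0840]
Step 4: x=[5.4446 10.6791 17.8765] v=[1.8807 -2.9116 1.0311]
Step 5: x=[5.8669 10.0739 18.0595] v=[1.6893 -2.4209 0.7318]
Step 6: x=[6.1772 9.7048 18.1184] v=[1.2411 -1.4763 0.2354]
Step 7: x=[6.3330 9.6411 18.0264] v=[0.6230 -0.2548 -0.3680]
Step 8: x=[6.3205 9.8947 17.7853] v=[-0.0500 1.0145 -0.9643]
Max displacement = 2.3589

Answer: 2.3589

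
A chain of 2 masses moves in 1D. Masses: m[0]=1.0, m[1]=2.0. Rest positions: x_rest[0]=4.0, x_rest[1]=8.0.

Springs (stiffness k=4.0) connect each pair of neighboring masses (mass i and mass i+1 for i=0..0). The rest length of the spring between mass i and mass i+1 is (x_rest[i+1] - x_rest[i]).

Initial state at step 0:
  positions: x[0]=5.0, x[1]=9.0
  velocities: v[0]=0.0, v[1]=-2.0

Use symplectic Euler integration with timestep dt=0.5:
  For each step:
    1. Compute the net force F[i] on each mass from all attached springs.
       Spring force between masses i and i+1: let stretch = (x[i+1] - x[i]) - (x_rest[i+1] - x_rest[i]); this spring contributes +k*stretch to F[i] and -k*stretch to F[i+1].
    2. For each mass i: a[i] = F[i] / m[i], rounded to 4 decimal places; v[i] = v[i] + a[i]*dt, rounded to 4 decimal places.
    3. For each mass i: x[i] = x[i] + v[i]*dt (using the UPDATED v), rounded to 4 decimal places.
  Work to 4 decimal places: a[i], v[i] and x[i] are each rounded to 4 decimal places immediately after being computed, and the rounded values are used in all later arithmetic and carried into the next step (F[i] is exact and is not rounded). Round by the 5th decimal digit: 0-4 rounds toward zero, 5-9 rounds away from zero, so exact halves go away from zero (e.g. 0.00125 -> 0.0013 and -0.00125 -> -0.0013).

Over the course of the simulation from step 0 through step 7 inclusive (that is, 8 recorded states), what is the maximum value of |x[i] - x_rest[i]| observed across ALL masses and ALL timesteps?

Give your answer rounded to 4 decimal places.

Step 0: x=[5.0000 9.0000] v=[0.0000 -2.0000]
Step 1: x=[5.0000 8.0000] v=[0.0000 -2.0000]
Step 2: x=[4.0000 7.5000] v=[-2.0000 -1.0000]
Step 3: x=[2.5000 7.2500] v=[-3.0000 -0.5000]
Step 4: x=[1.7500 6.6250] v=[-1.5000 -1.2500]
Step 5: x=[1.8750 5.5625] v=[0.2500 -2.1250]
Step 6: x=[1.6875 4.6563] v=[-0.3750 -1.8125]
Step 7: x=[0.4688 4.2657] v=[-2.4374 -0.7813]
Max displacement = 3.7343

Answer: 3.7343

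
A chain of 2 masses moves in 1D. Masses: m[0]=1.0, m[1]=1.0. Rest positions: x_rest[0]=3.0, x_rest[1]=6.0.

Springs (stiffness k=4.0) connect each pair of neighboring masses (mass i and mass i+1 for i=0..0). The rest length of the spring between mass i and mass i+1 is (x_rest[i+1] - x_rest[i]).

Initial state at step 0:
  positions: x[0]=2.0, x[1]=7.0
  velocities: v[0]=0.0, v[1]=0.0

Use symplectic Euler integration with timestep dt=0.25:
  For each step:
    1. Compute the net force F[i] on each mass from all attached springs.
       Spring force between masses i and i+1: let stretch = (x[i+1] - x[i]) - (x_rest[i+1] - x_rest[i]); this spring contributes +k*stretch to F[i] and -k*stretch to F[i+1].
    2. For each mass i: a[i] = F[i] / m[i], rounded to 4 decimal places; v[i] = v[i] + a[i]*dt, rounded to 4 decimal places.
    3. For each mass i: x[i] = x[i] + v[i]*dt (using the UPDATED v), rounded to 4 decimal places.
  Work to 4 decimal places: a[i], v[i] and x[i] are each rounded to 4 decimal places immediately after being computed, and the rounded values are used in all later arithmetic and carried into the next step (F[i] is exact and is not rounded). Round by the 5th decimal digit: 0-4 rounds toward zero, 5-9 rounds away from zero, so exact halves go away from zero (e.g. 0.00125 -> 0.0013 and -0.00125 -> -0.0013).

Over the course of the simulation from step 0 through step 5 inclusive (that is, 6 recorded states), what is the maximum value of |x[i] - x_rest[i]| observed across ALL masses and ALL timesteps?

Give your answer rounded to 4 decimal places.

Answer: 1.0625

Derivation:
Step 0: x=[2.0000 7.0000] v=[0.0000 0.0000]
Step 1: x=[2.5000 6.5000] v=[2.0000 -2.0000]
Step 2: x=[3.2500 5.7500] v=[3.0000 -3.0000]
Step 3: x=[3.8750 5.1250] v=[2.5000 -2.5000]
Step 4: x=[4.0625 4.9375] v=[0.7500 -0.7500]
Step 5: x=[3.7188 5.2813] v=[-1.3750 1.3750]
Max displacement = 1.0625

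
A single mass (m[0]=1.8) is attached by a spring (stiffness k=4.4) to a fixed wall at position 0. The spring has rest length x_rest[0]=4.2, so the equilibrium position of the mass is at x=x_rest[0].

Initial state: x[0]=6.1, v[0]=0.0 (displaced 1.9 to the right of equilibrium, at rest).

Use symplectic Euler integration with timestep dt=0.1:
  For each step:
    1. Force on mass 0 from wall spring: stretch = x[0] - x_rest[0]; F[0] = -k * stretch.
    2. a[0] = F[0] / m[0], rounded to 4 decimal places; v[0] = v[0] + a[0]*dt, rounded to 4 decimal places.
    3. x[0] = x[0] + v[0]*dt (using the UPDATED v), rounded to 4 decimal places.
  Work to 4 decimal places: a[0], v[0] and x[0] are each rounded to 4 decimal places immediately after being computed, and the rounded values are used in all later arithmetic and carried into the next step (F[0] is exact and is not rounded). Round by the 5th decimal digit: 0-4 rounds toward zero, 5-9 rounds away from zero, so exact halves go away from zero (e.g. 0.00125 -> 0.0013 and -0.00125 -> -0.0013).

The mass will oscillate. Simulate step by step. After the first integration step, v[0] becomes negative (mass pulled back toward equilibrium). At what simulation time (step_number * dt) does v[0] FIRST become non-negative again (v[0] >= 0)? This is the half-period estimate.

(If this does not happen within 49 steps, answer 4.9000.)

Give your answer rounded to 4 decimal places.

Answer: 2.1000

Derivation:
Step 0: x=[6.1000] v=[0.0000]
Step 1: x=[6.0536] v=[-0.4644]
Step 2: x=[5.9619] v=[-0.9175]
Step 3: x=[5.8271] v=[-1.3482]
Step 4: x=[5.6525] v=[-1.7459]
Step 5: x=[5.4424] v=[-2.1010]
Step 6: x=[5.2019] v=[-2.4047]
Step 7: x=[4.9369] v=[-2.6496]
Step 8: x=[4.6539] v=[-2.8297]
Step 9: x=[4.3598] v=[-2.9407]
Step 10: x=[4.0618] v=[-2.9798]
Step 11: x=[3.7672] v=[-2.9460]
Step 12: x=[3.4832] v=[-2.8402]
Step 13: x=[3.2167] v=[-2.6650]
Step 14: x=[2.9742] v=[-2.4246]
Step 15: x=[2.7617] v=[-2.1250]
Step 16: x=[2.5844] v=[-1.7734]
Step 17: x=[2.4466] v=[-1.3785]
Step 18: x=[2.3516] v=[-0.9499]
Step 19: x=[2.3018] v=[-0.4981]
Step 20: x=[2.2984] v=[-0.0341]
Step 21: x=[2.3415] v=[0.4307]
First v>=0 after going negative at step 21, time=2.1000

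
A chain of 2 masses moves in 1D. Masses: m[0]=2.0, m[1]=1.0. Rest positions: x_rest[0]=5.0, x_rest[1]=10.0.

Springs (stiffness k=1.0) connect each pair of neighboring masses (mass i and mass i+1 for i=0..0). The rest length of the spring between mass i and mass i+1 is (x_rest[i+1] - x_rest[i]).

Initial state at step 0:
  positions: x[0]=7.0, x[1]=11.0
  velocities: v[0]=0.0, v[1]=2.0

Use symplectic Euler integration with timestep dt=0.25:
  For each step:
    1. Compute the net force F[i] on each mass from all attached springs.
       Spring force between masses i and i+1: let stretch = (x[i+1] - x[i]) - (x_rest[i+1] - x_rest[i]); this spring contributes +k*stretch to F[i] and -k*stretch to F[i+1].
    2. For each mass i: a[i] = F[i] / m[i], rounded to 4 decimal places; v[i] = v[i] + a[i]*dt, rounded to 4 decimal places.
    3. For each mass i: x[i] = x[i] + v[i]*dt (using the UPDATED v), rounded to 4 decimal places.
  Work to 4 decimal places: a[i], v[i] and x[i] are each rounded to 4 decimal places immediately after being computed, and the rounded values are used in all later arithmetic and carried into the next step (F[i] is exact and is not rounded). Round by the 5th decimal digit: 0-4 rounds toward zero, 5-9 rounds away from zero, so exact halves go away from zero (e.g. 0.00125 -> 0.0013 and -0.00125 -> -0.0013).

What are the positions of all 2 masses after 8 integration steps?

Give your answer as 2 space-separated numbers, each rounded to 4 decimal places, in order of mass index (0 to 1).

Answer: 7.3614 14.2776

Derivation:
Step 0: x=[7.0000 11.0000] v=[0.0000 2.0000]
Step 1: x=[6.9688 11.5625] v=[-0.1250 2.2500]
Step 2: x=[6.9249 12.1504] v=[-0.1758 2.3516]
Step 3: x=[6.8880 12.7242] v=[-0.1476 2.2952]
Step 4: x=[6.8772 13.2458] v=[-0.0431 2.0862]
Step 5: x=[6.9092 13.6818] v=[0.1280 1.7441]
Step 6: x=[6.9966 14.0071] v=[0.3496 1.3010]
Step 7: x=[7.1468 14.2067] v=[0.6009 0.7984]
Step 8: x=[7.3614 14.2776] v=[0.8584 0.2834]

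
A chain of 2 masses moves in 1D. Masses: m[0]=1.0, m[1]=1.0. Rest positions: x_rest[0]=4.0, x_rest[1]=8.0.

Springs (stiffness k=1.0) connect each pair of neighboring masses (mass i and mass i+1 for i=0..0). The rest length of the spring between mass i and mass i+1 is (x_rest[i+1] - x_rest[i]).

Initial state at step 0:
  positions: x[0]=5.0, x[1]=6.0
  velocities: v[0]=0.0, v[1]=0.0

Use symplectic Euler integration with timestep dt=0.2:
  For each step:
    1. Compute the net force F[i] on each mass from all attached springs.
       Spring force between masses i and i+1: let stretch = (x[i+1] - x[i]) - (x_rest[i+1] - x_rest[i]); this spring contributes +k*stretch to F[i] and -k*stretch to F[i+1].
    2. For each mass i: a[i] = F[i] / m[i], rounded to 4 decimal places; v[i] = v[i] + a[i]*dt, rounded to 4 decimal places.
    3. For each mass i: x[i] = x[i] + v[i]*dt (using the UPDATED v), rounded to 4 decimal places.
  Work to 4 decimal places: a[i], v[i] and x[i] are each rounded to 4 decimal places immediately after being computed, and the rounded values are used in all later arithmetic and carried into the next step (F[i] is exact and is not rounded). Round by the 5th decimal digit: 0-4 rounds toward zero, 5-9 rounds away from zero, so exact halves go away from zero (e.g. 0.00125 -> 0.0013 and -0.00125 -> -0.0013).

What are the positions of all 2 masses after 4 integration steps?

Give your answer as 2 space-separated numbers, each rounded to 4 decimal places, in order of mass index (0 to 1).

Answer: 3.9387 7.0613

Derivation:
Step 0: x=[5.0000 6.0000] v=[0.0000 0.0000]
Step 1: x=[4.8800 6.1200] v=[-0.6000 0.6000]
Step 2: x=[4.6496 6.3504] v=[-1.1520 1.1520]
Step 3: x=[4.3272 6.6728] v=[-1.6118 1.6118]
Step 4: x=[3.9387 7.0613] v=[-1.9427 1.9427]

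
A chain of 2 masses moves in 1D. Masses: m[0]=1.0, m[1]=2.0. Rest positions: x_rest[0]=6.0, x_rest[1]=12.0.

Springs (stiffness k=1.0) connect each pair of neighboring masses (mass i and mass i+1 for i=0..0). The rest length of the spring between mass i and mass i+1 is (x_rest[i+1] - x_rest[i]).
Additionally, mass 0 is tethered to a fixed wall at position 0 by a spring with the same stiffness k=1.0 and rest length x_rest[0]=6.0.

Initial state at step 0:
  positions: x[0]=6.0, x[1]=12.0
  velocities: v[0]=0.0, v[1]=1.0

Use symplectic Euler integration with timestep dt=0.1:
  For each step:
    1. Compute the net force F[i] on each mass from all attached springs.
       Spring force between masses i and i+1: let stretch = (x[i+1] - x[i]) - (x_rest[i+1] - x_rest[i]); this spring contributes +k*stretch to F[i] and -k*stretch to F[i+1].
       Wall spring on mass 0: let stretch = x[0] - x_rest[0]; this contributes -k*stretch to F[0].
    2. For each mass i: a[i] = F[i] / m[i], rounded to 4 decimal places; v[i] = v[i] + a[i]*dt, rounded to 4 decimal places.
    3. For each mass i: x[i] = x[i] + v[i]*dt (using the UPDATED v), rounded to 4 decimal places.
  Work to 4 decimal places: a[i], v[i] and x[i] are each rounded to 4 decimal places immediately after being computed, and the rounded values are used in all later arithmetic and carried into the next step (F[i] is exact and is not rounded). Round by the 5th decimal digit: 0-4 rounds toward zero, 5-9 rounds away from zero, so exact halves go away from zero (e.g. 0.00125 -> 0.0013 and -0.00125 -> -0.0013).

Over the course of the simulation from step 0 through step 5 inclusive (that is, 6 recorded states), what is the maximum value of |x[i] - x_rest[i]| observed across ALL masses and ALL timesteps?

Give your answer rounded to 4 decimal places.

Answer: 0.4901

Derivation:
Step 0: x=[6.0000 12.0000] v=[0.0000 1.0000]
Step 1: x=[6.0000 12.1000] v=[0.0000 1.0000]
Step 2: x=[6.0010 12.1995] v=[0.0100 0.9950]
Step 3: x=[6.0040 12.2980] v=[0.0298 0.9851]
Step 4: x=[6.0099 12.3950] v=[0.0588 0.9704]
Step 5: x=[6.0195 12.4901] v=[0.0963 0.9511]
Max displacement = 0.4901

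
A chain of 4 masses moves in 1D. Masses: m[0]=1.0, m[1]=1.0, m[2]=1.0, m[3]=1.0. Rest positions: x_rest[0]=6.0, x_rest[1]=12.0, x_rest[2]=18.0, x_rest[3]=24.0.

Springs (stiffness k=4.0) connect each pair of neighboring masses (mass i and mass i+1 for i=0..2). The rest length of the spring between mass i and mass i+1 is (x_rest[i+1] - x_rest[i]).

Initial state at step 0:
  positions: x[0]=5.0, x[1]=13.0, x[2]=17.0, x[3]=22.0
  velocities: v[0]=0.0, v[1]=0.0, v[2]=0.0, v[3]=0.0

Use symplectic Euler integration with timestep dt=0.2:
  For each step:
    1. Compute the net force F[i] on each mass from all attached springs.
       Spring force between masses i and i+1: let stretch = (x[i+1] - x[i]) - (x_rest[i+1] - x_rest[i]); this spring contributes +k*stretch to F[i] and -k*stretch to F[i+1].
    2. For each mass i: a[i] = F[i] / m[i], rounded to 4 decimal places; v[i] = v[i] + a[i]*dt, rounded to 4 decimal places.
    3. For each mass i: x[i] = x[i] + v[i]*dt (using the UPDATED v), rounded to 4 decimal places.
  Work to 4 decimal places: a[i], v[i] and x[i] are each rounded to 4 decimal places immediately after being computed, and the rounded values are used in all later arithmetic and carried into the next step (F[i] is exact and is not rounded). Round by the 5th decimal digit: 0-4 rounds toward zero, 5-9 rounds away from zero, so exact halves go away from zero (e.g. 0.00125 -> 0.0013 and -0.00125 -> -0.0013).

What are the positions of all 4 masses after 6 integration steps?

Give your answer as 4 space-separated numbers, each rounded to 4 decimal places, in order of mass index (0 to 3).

Step 0: x=[5.0000 13.0000 17.0000 22.0000] v=[0.0000 0.0000 0.0000 0.0000]
Step 1: x=[5.3200 12.3600 17.1600 22.1600] v=[1.6000 -3.2000 0.8000 0.8000]
Step 2: x=[5.8064 11.3616 17.3520 22.4800] v=[2.4320 -4.9920 0.9600 1.6000]
Step 3: x=[6.2216 10.4328 17.4060 22.9395] v=[2.0762 -4.6438 0.2701 2.2976]
Step 4: x=[6.3506 9.9460 17.2297 23.4737] v=[0.6452 -2.4342 -0.8817 2.6708]
Step 5: x=[6.0949 10.0493 16.8870 23.9688] v=[-1.2785 0.5164 -1.7135 2.4756]
Step 6: x=[5.5119 10.6139 16.5834 24.2908] v=[-2.9150 2.8230 -1.5182 1.6102]

Answer: 5.5119 10.6139 16.5834 24.2908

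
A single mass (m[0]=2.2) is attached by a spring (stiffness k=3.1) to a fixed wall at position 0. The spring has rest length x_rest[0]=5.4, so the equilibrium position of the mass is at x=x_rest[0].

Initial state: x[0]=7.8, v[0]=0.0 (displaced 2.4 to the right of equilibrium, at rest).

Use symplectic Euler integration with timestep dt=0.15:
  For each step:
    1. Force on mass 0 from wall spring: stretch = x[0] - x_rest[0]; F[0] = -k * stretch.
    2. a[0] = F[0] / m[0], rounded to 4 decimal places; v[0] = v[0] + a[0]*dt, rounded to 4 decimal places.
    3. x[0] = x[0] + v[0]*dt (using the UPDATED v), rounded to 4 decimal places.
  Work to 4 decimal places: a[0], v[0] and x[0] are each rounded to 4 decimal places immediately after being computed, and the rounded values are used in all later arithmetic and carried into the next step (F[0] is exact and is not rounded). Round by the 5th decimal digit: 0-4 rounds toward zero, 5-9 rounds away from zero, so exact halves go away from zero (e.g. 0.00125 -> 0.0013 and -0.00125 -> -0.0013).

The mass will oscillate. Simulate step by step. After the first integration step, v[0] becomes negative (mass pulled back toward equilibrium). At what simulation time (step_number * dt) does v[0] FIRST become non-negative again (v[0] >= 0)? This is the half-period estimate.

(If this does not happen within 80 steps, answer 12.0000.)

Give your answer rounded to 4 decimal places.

Answer: 2.7000

Derivation:
Step 0: x=[7.8000] v=[0.0000]
Step 1: x=[7.7239] v=[-0.5073]
Step 2: x=[7.5741] v=[-0.9985]
Step 3: x=[7.3554] v=[-1.4580]
Step 4: x=[7.0747] v=[-1.8713]
Step 5: x=[6.7409] v=[-2.2253]
Step 6: x=[6.3646] v=[-2.5087]
Step 7: x=[5.9577] v=[-2.7126]
Step 8: x=[5.5331] v=[-2.8305]
Step 9: x=[5.1043] v=[-2.8586]
Step 10: x=[4.6849] v=[-2.7961]
Step 11: x=[4.2882] v=[-2.6450]
Step 12: x=[3.9267] v=[-2.4100]
Step 13: x=[3.6119] v=[-2.0986]
Step 14: x=[3.3538] v=[-1.7207]
Step 15: x=[3.1606] v=[-1.2882]
Step 16: x=[3.0384] v=[-0.8149]
Step 17: x=[2.9910] v=[-0.3157]
Step 18: x=[3.0200] v=[0.1935]
First v>=0 after going negative at step 18, time=2.7000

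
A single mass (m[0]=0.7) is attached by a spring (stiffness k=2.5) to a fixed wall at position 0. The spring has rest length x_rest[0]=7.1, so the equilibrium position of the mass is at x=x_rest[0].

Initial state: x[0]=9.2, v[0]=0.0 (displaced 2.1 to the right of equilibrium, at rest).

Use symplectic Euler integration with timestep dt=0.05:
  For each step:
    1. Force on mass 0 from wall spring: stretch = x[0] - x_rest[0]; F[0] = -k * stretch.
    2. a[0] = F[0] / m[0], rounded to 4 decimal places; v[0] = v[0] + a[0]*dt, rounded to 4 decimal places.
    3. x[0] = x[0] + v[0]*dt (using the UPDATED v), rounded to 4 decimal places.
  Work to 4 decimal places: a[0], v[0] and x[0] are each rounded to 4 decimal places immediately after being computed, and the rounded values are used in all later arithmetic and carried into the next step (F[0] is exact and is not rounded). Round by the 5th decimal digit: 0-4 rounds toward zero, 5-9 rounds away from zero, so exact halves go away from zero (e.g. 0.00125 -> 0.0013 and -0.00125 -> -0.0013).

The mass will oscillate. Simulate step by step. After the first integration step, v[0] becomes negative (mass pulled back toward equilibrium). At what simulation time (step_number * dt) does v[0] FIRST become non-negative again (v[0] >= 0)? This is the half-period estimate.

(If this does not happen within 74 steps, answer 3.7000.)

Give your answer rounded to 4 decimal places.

Step 0: x=[9.2000] v=[0.0000]
Step 1: x=[9.1813] v=[-0.3750]
Step 2: x=[9.1440] v=[-0.7467]
Step 3: x=[9.0884] v=[-1.1117]
Step 4: x=[9.0151] v=[-1.4668]
Step 5: x=[8.9247] v=[-1.8088]
Step 6: x=[8.8180] v=[-2.1346]
Step 7: x=[8.6959] v=[-2.4414]
Step 8: x=[8.5596] v=[-2.7264]
Step 9: x=[8.4103] v=[-2.9870]
Step 10: x=[8.2493] v=[-3.2210]
Step 11: x=[8.0780] v=[-3.4262]
Step 12: x=[7.8980] v=[-3.6008]
Step 13: x=[7.7108] v=[-3.7433]
Step 14: x=[7.5182] v=[-3.8524]
Step 15: x=[7.3218] v=[-3.9271]
Step 16: x=[7.1235] v=[-3.9667]
Step 17: x=[6.9250] v=[-3.9709]
Step 18: x=[6.7280] v=[-3.9397]
Step 19: x=[6.5343] v=[-3.8733]
Step 20: x=[6.3457] v=[-3.7723]
Step 21: x=[6.1638] v=[-3.6376]
Step 22: x=[5.9903] v=[-3.4704]
Step 23: x=[5.8267] v=[-3.2722]
Step 24: x=[5.6745] v=[-3.0448]
Step 25: x=[5.5350] v=[-2.7902]
Step 26: x=[5.4095] v=[-2.5107]
Step 27: x=[5.2991] v=[-2.2088]
Step 28: x=[5.2047] v=[-1.8872]
Step 29: x=[5.1273] v=[-1.5488]
Step 30: x=[5.0675] v=[-1.1965]
Step 31: x=[5.0258] v=[-0.8336]
Step 32: x=[5.0026] v=[-0.4632]
Step 33: x=[4.9982] v=[-0.0887]
Step 34: x=[5.0125] v=[0.2866]
First v>=0 after going negative at step 34, time=1.7000

Answer: 1.7000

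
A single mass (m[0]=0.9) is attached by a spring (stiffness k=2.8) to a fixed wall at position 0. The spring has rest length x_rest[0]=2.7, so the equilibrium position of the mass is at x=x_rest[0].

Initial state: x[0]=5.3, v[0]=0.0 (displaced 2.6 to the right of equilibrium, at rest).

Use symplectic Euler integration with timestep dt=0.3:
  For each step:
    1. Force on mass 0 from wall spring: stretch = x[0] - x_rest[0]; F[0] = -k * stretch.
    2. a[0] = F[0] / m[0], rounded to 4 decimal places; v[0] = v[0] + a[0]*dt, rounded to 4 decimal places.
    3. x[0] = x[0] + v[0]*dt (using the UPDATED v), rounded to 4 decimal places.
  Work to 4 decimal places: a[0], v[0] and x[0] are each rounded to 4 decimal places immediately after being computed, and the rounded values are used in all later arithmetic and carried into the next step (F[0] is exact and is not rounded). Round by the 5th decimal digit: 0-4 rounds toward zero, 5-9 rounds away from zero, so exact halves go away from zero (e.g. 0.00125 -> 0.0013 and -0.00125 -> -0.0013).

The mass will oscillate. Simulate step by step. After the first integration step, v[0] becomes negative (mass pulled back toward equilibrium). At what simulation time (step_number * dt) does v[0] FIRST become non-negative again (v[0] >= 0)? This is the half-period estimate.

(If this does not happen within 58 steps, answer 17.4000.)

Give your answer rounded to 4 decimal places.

Answer: 1.8000

Derivation:
Step 0: x=[5.3000] v=[0.0000]
Step 1: x=[4.5720] v=[-2.4267]
Step 2: x=[3.3198] v=[-4.1739]
Step 3: x=[1.8941] v=[-4.7524]
Step 4: x=[0.6940] v=[-4.0002]
Step 5: x=[0.0556] v=[-2.1279]
Step 6: x=[0.1577] v=[0.3402]
First v>=0 after going negative at step 6, time=1.8000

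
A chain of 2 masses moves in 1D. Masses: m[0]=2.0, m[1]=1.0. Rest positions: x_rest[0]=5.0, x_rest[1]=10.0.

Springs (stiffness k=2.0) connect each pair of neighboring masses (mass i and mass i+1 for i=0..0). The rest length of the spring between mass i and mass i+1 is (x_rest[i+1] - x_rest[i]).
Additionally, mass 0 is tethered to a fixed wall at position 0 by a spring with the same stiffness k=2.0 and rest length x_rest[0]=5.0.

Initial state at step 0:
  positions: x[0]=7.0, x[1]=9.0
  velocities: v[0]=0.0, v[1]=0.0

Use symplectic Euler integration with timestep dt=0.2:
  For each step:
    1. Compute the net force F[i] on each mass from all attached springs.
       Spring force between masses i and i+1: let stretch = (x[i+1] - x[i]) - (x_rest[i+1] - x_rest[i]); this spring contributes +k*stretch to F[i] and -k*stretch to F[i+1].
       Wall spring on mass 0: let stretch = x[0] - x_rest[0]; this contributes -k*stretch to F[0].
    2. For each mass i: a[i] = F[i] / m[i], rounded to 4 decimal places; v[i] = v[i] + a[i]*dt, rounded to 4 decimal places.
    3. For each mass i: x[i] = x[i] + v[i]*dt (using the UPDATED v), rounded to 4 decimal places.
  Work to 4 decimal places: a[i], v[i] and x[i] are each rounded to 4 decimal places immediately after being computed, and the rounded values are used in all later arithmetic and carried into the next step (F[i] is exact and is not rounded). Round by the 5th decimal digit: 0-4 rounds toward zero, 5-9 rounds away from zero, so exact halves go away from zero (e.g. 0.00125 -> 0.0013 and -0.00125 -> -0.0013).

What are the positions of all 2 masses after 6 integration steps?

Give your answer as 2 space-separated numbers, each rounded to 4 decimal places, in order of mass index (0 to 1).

Step 0: x=[7.0000 9.0000] v=[0.0000 0.0000]
Step 1: x=[6.8000 9.2400] v=[-1.0000 1.2000]
Step 2: x=[6.4256 9.6848] v=[-1.8720 2.2240]
Step 3: x=[5.9245 10.2689] v=[-2.5053 2.9203]
Step 4: x=[5.3602 10.9054] v=[-2.8213 3.1825]
Step 5: x=[4.8033 11.4983] v=[-2.7843 2.9644]
Step 6: x=[4.3221 11.9556] v=[-2.4060 2.2864]

Answer: 4.3221 11.9556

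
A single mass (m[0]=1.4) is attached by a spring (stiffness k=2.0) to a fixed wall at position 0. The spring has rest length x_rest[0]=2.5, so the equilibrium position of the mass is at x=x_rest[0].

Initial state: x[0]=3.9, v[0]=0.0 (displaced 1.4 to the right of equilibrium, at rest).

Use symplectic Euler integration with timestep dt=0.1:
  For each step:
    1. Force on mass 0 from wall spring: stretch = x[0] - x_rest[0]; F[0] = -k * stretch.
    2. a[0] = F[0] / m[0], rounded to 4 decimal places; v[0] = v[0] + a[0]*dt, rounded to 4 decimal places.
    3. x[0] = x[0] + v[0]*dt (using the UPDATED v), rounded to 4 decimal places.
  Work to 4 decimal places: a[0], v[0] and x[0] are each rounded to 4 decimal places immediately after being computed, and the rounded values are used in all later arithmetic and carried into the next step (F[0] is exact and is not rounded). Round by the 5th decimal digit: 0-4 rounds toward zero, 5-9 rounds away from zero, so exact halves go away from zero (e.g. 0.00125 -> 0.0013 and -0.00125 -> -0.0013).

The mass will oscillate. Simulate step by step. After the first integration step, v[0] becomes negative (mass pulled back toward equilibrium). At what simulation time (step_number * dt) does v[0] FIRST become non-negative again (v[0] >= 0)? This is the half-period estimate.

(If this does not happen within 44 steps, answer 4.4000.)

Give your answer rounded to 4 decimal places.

Step 0: x=[3.9000] v=[0.0000]
Step 1: x=[3.8800] v=[-0.2000]
Step 2: x=[3.8403] v=[-0.3971]
Step 3: x=[3.7814] v=[-0.5886]
Step 4: x=[3.7042] v=[-0.7717]
Step 5: x=[3.6098] v=[-0.9437]
Step 6: x=[3.4996] v=[-1.1022]
Step 7: x=[3.3751] v=[-1.2450]
Step 8: x=[3.2381] v=[-1.3700]
Step 9: x=[3.0906] v=[-1.4754]
Step 10: x=[2.9346] v=[-1.5598]
Step 11: x=[2.7724] v=[-1.6219]
Step 12: x=[2.6063] v=[-1.6608]
Step 13: x=[2.4387] v=[-1.6760]
Step 14: x=[2.2720] v=[-1.6672]
Step 15: x=[2.1085] v=[-1.6346]
Step 16: x=[1.9506] v=[-1.5787]
Step 17: x=[1.8006] v=[-1.5002]
Step 18: x=[1.6606] v=[-1.4003]
Step 19: x=[1.5326] v=[-1.2804]
Step 20: x=[1.4184] v=[-1.1422]
Step 21: x=[1.3196] v=[-0.9877]
Step 22: x=[1.2377] v=[-0.8191]
Step 23: x=[1.1738] v=[-0.6388]
Step 24: x=[1.1289] v=[-0.4493]
Step 25: x=[1.1036] v=[-0.2534]
Step 26: x=[1.0982] v=[-0.0539]
Step 27: x=[1.1128] v=[0.1464]
First v>=0 after going negative at step 27, time=2.7000

Answer: 2.7000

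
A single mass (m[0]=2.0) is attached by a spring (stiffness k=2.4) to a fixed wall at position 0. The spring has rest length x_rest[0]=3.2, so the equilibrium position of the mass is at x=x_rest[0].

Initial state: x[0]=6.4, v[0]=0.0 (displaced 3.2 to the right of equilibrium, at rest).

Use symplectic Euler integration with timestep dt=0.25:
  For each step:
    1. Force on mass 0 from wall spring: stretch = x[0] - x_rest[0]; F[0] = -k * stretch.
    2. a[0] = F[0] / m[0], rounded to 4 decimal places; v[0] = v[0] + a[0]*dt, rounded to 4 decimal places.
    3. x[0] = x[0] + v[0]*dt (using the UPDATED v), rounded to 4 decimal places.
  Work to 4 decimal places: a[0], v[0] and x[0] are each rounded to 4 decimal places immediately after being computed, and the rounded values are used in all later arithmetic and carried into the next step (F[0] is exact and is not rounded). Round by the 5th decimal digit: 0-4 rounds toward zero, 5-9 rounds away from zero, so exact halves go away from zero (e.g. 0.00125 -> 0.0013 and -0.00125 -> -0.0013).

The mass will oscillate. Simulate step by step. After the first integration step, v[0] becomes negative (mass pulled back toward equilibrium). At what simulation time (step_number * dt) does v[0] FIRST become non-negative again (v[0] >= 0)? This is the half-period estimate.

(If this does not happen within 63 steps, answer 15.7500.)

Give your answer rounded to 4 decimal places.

Answer: 3.0000

Derivation:
Step 0: x=[6.4000] v=[0.0000]
Step 1: x=[6.1600] v=[-0.9600]
Step 2: x=[5.6980] v=[-1.8480]
Step 3: x=[5.0487] v=[-2.5974]
Step 4: x=[4.2607] v=[-3.1520]
Step 5: x=[3.3932] v=[-3.4702]
Step 6: x=[2.5112] v=[-3.5282]
Step 7: x=[1.6808] v=[-3.3216]
Step 8: x=[0.9643] v=[-2.8659]
Step 9: x=[0.4155] v=[-2.1952]
Step 10: x=[0.0755] v=[-1.3599]
Step 11: x=[-0.0302] v=[-0.4226]
Step 12: x=[0.1064] v=[0.5465]
First v>=0 after going negative at step 12, time=3.0000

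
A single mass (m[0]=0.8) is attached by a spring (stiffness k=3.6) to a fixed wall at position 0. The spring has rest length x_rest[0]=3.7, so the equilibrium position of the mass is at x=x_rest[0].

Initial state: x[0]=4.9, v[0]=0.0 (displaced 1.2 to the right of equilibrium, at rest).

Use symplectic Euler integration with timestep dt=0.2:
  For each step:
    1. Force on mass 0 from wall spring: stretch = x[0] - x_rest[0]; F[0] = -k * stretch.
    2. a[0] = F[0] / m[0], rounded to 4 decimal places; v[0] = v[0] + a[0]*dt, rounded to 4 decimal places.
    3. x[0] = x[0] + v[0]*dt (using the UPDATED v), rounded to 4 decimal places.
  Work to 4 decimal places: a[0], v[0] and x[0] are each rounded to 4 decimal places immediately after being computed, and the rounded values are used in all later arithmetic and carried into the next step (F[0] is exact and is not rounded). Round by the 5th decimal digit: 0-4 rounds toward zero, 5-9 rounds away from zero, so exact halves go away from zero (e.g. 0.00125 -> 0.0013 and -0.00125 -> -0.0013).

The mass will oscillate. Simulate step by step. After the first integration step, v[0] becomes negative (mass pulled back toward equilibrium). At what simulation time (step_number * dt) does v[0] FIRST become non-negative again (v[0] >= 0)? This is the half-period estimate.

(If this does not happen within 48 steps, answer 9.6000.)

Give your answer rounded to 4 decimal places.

Step 0: x=[4.9000] v=[0.0000]
Step 1: x=[4.6840] v=[-1.0800]
Step 2: x=[4.2909] v=[-1.9656]
Step 3: x=[3.7914] v=[-2.4974]
Step 4: x=[3.2755] v=[-2.5797]
Step 5: x=[2.8360] v=[-2.1976]
Step 6: x=[2.5520] v=[-1.4200]
Step 7: x=[2.4746] v=[-0.3868]
Step 8: x=[2.6178] v=[0.7161]
First v>=0 after going negative at step 8, time=1.6000

Answer: 1.6000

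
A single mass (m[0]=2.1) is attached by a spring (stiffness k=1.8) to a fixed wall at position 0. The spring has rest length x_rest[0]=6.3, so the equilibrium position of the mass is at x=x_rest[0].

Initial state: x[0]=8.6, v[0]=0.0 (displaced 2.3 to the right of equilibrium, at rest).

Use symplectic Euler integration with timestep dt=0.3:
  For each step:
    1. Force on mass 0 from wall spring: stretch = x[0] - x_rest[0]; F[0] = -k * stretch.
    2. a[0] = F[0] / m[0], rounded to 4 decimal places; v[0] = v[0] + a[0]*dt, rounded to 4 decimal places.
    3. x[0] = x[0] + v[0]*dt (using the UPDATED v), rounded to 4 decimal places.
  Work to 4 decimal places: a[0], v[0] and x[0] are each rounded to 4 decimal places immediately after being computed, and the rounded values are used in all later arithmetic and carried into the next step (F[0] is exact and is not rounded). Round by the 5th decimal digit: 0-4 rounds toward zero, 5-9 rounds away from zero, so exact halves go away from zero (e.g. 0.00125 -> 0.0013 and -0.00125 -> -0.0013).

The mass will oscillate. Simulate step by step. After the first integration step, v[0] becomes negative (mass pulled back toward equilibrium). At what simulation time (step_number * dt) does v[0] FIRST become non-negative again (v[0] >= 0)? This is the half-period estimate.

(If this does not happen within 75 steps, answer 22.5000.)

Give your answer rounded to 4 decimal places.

Step 0: x=[8.6000] v=[0.0000]
Step 1: x=[8.4226] v=[-0.5914]
Step 2: x=[8.0814] v=[-1.1372]
Step 3: x=[7.6028] v=[-1.5953]
Step 4: x=[7.0237] v=[-1.9303]
Step 5: x=[6.3888] v=[-2.1164]
Step 6: x=[5.7470] v=[-2.1392]
Step 7: x=[5.1479] v=[-1.9970]
Step 8: x=[4.6377] v=[-1.7008]
Step 9: x=[4.2557] v=[-1.2734]
Step 10: x=[4.0314] v=[-0.7477]
Step 11: x=[3.9821] v=[-0.1644]
Step 12: x=[4.1116] v=[0.4316]
First v>=0 after going negative at step 12, time=3.6000

Answer: 3.6000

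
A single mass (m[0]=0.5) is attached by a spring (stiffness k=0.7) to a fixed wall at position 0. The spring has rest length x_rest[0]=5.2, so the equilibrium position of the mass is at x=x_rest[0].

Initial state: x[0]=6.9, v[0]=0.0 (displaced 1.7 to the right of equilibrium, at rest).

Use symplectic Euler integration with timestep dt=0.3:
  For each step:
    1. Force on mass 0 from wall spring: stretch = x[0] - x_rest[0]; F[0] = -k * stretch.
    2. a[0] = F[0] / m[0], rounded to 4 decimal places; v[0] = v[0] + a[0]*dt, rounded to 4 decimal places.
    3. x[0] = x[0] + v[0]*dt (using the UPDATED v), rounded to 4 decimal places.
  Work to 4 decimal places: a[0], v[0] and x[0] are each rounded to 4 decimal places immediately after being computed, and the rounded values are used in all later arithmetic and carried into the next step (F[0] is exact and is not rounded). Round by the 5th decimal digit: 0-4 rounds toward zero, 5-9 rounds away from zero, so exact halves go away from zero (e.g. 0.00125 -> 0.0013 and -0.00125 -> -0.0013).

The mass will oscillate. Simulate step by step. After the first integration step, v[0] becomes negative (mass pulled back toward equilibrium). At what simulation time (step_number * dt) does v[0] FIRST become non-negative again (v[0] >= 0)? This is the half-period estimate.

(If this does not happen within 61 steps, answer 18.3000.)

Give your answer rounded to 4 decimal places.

Step 0: x=[6.9000] v=[0.0000]
Step 1: x=[6.6858] v=[-0.7140]
Step 2: x=[6.2844] v=[-1.3380]
Step 3: x=[5.7464] v=[-1.7935]
Step 4: x=[5.1395] v=[-2.0230]
Step 5: x=[4.5402] v=[-1.9976]
Step 6: x=[4.0241] v=[-1.7205]
Step 7: x=[3.6561] v=[-1.2266]
Step 8: x=[3.4826] v=[-0.5782]
Step 9: x=[3.5255] v=[0.1431]
First v>=0 after going negative at step 9, time=2.7000

Answer: 2.7000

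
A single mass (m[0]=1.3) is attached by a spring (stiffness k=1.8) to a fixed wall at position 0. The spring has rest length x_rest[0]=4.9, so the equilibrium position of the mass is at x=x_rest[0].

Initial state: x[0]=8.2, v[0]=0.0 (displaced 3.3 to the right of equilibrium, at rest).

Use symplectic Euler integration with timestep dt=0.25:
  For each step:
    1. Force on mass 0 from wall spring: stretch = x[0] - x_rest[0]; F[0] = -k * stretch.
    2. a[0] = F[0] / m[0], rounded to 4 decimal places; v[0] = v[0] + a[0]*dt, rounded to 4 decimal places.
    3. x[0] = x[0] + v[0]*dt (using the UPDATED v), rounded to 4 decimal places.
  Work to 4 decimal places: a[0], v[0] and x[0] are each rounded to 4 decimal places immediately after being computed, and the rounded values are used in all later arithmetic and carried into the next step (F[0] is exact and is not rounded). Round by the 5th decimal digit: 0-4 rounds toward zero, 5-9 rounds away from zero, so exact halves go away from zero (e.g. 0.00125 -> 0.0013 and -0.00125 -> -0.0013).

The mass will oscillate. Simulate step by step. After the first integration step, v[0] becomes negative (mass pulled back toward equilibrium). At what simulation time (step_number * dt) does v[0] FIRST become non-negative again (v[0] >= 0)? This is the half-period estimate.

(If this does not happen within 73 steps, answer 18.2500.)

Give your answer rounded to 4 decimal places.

Answer: 2.7500

Derivation:
Step 0: x=[8.2000] v=[0.0000]
Step 1: x=[7.9144] v=[-1.1423]
Step 2: x=[7.3680] v=[-2.1858]
Step 3: x=[6.6080] v=[-3.0401]
Step 4: x=[5.7002] v=[-3.6313]
Step 5: x=[4.7231] v=[-3.9083]
Step 6: x=[3.7613] v=[-3.8471]
Step 7: x=[2.8981] v=[-3.4529]
Step 8: x=[2.2081] v=[-2.7599]
Step 9: x=[1.7511] v=[-1.8281]
Step 10: x=[1.5666] v=[-0.7381]
Step 11: x=[1.6706] v=[0.4158]
First v>=0 after going negative at step 11, time=2.7500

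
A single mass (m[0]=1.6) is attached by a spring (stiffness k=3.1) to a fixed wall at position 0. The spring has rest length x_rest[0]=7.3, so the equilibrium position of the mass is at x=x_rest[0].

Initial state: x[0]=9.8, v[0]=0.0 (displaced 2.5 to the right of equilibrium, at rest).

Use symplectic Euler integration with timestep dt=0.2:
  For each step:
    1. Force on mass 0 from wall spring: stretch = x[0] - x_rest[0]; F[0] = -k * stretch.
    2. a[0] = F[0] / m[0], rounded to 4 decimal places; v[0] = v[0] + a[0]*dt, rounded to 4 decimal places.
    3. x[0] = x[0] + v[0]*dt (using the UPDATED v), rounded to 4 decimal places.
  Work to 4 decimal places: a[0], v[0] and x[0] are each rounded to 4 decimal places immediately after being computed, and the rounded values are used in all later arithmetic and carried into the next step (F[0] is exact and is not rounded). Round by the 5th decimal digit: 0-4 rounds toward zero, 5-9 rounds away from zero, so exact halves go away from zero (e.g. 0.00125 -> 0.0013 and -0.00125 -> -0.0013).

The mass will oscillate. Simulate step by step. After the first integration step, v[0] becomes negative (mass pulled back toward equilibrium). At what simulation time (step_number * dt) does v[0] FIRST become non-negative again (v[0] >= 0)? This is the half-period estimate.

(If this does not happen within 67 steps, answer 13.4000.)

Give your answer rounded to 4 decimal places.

Step 0: x=[9.8000] v=[0.0000]
Step 1: x=[9.6062] v=[-0.9688]
Step 2: x=[9.2337] v=[-1.8625]
Step 3: x=[8.7113] v=[-2.6118]
Step 4: x=[8.0796] v=[-3.1587]
Step 5: x=[7.3874] v=[-3.4608]
Step 6: x=[6.6885] v=[-3.4947]
Step 7: x=[6.0370] v=[-3.2577]
Step 8: x=[5.4833] v=[-2.7683]
Step 9: x=[5.0704] v=[-2.0643]
Step 10: x=[4.8303] v=[-1.2003]
Step 11: x=[4.7816] v=[-0.2433]
Step 12: x=[4.9281] v=[0.7326]
First v>=0 after going negative at step 12, time=2.4000

Answer: 2.4000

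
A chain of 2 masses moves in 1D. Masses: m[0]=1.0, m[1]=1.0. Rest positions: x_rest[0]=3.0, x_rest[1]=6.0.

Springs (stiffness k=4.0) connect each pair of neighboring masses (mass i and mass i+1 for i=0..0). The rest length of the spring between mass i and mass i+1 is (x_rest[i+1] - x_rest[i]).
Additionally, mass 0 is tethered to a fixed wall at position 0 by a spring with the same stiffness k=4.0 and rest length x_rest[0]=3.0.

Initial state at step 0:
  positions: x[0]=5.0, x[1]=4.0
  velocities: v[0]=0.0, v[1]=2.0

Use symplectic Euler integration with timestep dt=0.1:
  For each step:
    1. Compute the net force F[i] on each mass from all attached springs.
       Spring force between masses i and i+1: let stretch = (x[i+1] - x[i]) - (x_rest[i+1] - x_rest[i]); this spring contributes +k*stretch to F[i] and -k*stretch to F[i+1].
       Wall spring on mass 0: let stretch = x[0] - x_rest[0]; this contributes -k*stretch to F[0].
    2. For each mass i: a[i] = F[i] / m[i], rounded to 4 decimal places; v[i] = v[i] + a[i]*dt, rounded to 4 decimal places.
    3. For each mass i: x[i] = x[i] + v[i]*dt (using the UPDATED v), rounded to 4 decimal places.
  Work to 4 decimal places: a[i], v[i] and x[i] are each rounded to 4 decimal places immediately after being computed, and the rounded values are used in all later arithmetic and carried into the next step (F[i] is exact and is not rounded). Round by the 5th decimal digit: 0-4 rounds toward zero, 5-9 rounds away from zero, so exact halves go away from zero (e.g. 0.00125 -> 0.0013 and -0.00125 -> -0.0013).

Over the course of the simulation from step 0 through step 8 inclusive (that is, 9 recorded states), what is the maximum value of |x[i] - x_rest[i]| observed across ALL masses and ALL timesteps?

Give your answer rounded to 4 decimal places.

Answer: 2.1572

Derivation:
Step 0: x=[5.0000 4.0000] v=[0.0000 2.0000]
Step 1: x=[4.7600 4.3600] v=[-2.4000 3.6000]
Step 2: x=[4.3136 4.8560] v=[-4.4640 4.9600]
Step 3: x=[3.7164 5.4503] v=[-5.9725 5.9430]
Step 4: x=[3.0399 6.0952] v=[-6.7655 6.4494]
Step 5: x=[2.3640 6.7379] v=[-6.7593 6.4273]
Step 6: x=[1.7685 7.3257] v=[-5.9553 5.8777]
Step 7: x=[1.3245 7.8112] v=[-4.4398 4.8548]
Step 8: x=[1.0870 8.1572] v=[-2.3749 3.4601]
Max displacement = 2.1572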